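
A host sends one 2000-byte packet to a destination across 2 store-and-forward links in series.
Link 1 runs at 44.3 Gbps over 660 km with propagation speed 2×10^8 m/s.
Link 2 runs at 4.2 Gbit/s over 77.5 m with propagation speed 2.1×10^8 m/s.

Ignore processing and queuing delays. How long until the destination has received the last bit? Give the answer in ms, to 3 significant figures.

L = 2000 × 8 = 16000 bits.
Transmission delays (L/R per hop): 0.000361174, 0.00380952 ms; sum = 0.0041707 ms.
Propagation delays (d/s per hop): 3.3, 0.000369048 ms; sum = 3.30037 ms.
End-to-end = 3.30 ms.

3.30 ms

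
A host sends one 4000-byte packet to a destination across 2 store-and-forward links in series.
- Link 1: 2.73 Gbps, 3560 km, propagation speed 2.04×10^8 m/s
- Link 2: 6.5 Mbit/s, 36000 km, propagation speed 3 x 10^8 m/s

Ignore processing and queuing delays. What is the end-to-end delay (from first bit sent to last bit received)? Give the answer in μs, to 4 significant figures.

142400 μs

L = 4000 × 8 = 32000 bits.
Transmission delays (L/R per hop): 11.7216, 4923.08 μs; sum = 4934.8 μs.
Propagation delays (d/s per hop): 17451, 120000 μs; sum = 137451 μs.
End-to-end = 142400 μs.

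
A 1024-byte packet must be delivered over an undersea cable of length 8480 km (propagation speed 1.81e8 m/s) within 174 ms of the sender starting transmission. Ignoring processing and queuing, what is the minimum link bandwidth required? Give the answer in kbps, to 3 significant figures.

64.4 kbps

L = 8192 bits.
Propagation delay = 8480000 / 181000000 = 46.8508 ms.
Transmission budget = 174 − 46.8508 = 127.149 ms.
R ≥ L / t_tx = 8192 bits / 0.127149 s = 64.4 kbps.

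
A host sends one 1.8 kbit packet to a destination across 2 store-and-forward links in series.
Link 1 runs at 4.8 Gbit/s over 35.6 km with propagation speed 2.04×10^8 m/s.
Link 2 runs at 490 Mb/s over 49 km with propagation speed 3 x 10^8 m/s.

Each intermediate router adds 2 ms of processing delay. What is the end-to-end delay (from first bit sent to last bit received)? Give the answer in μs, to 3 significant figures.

L = 1800 bits.
Transmission delays (L/R per hop): 0.375, 3.67347 μs; sum = 4.04847 μs.
Propagation delays (d/s per hop): 174.51, 163.333 μs; sum = 337.843 μs.
Processing at 1 router(s): 1 × 2 ms = 2000 μs.
End-to-end = 2340 μs.

2340 μs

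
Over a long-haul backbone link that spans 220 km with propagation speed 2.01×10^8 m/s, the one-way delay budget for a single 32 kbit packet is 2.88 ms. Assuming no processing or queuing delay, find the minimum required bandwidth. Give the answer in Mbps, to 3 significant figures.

Propagation delay = 220000 / 2.01e+08 = 1.09453 ms.
Transmission budget = 2.88 − 1.09453 = 1.78547 ms.
R ≥ L / t_tx = 32000 bits / 0.00178547 s = 17.9 Mbps.

17.9 Mbps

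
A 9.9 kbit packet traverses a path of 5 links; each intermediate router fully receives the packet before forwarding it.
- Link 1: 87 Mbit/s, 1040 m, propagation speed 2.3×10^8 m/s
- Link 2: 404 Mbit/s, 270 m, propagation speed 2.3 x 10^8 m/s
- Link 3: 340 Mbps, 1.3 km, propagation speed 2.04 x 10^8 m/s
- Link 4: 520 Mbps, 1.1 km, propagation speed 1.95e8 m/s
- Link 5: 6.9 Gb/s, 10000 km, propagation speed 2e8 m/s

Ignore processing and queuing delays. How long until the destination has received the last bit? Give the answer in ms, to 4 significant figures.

L = 9900 bits.
Transmission delays (L/R per hop): 0.113793, 0.024505, 0.0291176, 0.0190385, 0.00143478 ms; sum = 0.187889 ms.
Propagation delays (d/s per hop): 0.00452174, 0.00117391, 0.00637255, 0.00564103, 50 ms; sum = 50.0177 ms.
End-to-end = 50.21 ms.

50.21 ms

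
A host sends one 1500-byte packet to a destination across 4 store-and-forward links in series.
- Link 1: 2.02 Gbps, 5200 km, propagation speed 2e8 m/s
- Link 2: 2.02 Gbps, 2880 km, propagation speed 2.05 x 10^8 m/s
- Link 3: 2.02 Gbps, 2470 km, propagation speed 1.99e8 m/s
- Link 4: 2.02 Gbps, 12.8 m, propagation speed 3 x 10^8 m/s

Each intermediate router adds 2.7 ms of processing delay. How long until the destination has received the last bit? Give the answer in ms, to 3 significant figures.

60.6 ms

L = 1500 × 8 = 12000 bits.
Transmission delay per hop = L/R = 12000/2020000000 = 0.00594059 ms; 4 hops → 0.0237624 ms.
Propagation delays (d/s per hop): 26, 14.0488, 12.4121, 4.26667e-05 ms; sum = 52.4609 ms.
Processing at 3 router(s): 3 × 2.7 ms = 8.1 ms.
End-to-end = 60.6 ms.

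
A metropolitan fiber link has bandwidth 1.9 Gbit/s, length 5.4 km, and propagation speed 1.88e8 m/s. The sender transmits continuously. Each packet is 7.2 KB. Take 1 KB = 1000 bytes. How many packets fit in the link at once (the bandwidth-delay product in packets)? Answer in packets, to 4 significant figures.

0.9475 packets

Propagation delay = 5400 / 188000000 = 2.87234e-05 s.
BDP = R × t_prop = 1900000000 × 2.87234e-05 = 54574.5 bits.
In packets of 57600 bits: 0.9475 packets.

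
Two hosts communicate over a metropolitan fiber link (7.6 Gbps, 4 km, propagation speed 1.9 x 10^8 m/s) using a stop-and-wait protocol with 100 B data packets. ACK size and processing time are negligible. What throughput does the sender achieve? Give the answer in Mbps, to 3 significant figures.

t_tx = L/R = 800/7600000000 = 1.05263e-07 s.
t_prop = 4000/190000000 = 2.10526e-05 s; RTT = 4.21053e-05 s.
Cycle = t_tx + RTT = 4.22105e-05 s.
Throughput = L / cycle = 800 / 4.22105e-05 = 19.0 Mbps.

19.0 Mbps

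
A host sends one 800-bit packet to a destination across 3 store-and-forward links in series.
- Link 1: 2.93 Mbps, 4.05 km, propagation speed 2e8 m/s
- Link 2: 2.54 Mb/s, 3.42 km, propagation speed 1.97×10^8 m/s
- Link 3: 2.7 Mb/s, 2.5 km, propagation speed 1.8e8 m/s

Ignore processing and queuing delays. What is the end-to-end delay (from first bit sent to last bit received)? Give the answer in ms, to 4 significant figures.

Transmission delays (L/R per hop): 0.273038, 0.314961, 0.296296 ms; sum = 0.884294 ms.
Propagation delays (d/s per hop): 0.02025, 0.0173604, 0.0138889 ms; sum = 0.0514993 ms.
End-to-end = 0.9358 ms.

0.9358 ms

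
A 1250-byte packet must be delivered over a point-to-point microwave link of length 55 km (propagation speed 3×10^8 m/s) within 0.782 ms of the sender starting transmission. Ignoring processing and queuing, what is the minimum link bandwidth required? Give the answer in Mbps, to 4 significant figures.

16.70 Mbps

L = 10000 bits.
Propagation delay = 55000 / 300000000 = 0.183333 ms.
Transmission budget = 0.782 − 0.183333 = 0.598667 ms.
R ≥ L / t_tx = 10000 bits / 0.000598667 s = 16.70 Mbps.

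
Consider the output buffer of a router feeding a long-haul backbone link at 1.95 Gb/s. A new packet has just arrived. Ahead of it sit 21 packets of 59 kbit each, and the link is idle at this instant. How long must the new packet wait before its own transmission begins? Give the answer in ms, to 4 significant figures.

0.6354 ms

Each queued packet: L/R = 59000/1950000000 = 0.0302564 ms.
21 queued → 0.635385 ms.
Queuing delay = 0.6354 ms.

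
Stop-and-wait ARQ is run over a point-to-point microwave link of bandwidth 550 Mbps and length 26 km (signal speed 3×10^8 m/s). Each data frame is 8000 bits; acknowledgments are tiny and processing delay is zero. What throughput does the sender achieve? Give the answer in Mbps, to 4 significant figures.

42.58 Mbps

t_tx = L/R = 8000/550000000 = 1.45455e-05 s.
t_prop = 26000/300000000 = 8.66667e-05 s; RTT = 0.000173333 s.
Cycle = t_tx + RTT = 0.000187879 s.
Throughput = L / cycle = 8000 / 0.000187879 = 42.58 Mbps.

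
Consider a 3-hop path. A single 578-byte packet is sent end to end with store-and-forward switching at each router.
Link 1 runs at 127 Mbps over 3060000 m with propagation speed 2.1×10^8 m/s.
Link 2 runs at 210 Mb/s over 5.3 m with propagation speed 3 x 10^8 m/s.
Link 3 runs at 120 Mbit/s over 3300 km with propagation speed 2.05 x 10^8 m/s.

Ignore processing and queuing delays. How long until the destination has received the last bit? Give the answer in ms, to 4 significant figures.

L = 578 × 8 = 4624 bits.
Transmission delays (L/R per hop): 0.0364094, 0.022019, 0.0385333 ms; sum = 0.0969618 ms.
Propagation delays (d/s per hop): 14.5714, 1.76667e-05, 16.0976 ms; sum = 30.669 ms.
End-to-end = 30.77 ms.

30.77 ms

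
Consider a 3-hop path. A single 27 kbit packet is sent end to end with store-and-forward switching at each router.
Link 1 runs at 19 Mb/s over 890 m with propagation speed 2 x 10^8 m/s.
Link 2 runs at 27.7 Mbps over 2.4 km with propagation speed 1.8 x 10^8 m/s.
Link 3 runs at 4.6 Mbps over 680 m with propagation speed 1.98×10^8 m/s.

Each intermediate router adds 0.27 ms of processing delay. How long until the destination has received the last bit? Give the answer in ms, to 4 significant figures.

8.827 ms

L = 27000 bits.
Transmission delays (L/R per hop): 1.42105, 0.974729, 5.86957 ms; sum = 8.26535 ms.
Propagation delays (d/s per hop): 0.00445, 0.0133333, 0.00343434 ms; sum = 0.0212177 ms.
Processing at 2 router(s): 2 × 0.27 ms = 0.54 ms.
End-to-end = 8.827 ms.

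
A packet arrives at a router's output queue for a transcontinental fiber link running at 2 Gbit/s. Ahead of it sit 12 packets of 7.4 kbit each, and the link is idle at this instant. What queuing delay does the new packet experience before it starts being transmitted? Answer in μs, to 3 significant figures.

44.4 μs

Each queued packet: L/R = 7400/2000000000 = 3.7 μs.
12 queued → 44.4 μs.
Queuing delay = 44.4 μs.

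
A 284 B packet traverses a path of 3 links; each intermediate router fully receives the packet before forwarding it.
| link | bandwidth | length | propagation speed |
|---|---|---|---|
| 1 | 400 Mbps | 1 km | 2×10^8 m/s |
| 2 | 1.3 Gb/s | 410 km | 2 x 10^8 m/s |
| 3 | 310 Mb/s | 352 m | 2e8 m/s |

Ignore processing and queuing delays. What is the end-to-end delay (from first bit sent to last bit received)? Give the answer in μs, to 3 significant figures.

L = 284 × 8 = 2272 bits.
Transmission delays (L/R per hop): 5.68, 1.74769, 7.32903 μs; sum = 14.7567 μs.
Propagation delays (d/s per hop): 5, 2050, 1.76 μs; sum = 2056.76 μs.
End-to-end = 2070 μs.

2070 μs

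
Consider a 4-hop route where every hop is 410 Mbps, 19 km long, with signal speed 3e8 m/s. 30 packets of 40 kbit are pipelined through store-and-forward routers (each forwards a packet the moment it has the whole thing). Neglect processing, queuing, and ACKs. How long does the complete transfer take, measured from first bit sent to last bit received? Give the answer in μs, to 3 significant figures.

Per-hop transmission t_tx = L/R = 40000/410000000 = 97.561 μs.
Per-hop propagation t_prop = 19000/300000000 = 63.3333 μs.
Pipeline fill: first packet needs 4·t_tx to clear all hops; remaining 29 packets each add one t_tx.
Total = (4+30-1)·t_tx + 4·t_prop = 33·97.561 + 4·63.3333 = 3470 μs.

3470 μs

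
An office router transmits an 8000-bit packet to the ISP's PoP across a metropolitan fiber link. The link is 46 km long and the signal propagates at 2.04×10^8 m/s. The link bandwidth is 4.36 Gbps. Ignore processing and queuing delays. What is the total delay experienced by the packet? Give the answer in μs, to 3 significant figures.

Transmission delay = L/R = 8000 / 4360000000 = 1.83486 μs.
Propagation delay = d/s = 46000 m / 204000000 m/s = 225.49 μs.
Total = 227 μs.

227 μs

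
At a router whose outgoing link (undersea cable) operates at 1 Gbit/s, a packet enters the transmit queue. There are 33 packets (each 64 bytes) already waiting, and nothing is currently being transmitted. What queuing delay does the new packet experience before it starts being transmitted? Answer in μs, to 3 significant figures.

16.9 μs

Each queued packet: L/R = 512/1000000000 = 0.512 μs.
33 queued → 16.896 μs.
Queuing delay = 16.9 μs.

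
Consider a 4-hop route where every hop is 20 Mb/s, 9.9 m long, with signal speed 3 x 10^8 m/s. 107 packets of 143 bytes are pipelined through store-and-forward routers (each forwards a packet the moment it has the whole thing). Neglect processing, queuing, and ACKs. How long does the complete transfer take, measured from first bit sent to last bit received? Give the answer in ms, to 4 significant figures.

Per-hop transmission t_tx = L/R = 1144/20000000 = 0.0572 ms.
Per-hop propagation t_prop = 9.9/300000000 = 3.3e-05 ms.
Pipeline fill: first packet needs 4·t_tx to clear all hops; remaining 106 packets each add one t_tx.
Total = (4+107-1)·t_tx + 4·t_prop = 110·0.0572 + 4·3.3e-05 = 6.292 ms.

6.292 ms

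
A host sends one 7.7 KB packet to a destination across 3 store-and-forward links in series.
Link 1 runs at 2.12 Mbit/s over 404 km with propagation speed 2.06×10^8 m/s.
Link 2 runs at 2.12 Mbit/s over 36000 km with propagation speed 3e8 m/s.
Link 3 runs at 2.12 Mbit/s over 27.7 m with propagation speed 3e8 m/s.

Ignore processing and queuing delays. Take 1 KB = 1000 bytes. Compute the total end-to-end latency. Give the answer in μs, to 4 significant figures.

209100 μs

L = 61600 bits.
Transmission delay per hop = L/R = 61600/2120000 = 29056.6 μs; 3 hops → 87169.8 μs.
Propagation delays (d/s per hop): 1961.17, 120000, 0.0923333 μs; sum = 121961 μs.
End-to-end = 209100 μs.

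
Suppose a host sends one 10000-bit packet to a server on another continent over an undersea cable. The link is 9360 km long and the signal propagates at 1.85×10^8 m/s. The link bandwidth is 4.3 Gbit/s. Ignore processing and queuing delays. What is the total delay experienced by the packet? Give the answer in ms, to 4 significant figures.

50.60 ms

Transmission delay = L/R = 10000 / 4300000000 = 0.00232558 ms.
Propagation delay = d/s = 9360000 m / 185000000 m/s = 50.5946 ms.
Total = 50.60 ms.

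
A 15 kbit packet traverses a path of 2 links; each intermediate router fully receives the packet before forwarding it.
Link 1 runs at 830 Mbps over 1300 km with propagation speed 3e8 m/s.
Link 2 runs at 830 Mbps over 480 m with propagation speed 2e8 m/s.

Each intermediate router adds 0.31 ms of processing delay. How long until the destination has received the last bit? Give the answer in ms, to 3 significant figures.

4.68 ms

L = 15000 bits.
Transmission delay per hop = L/R = 15000/830000000 = 0.0180723 ms; 2 hops → 0.0361446 ms.
Propagation delays (d/s per hop): 4.33333, 0.0024 ms; sum = 4.33573 ms.
Processing at 1 router(s): 1 × 0.31 ms = 0.31 ms.
End-to-end = 4.68 ms.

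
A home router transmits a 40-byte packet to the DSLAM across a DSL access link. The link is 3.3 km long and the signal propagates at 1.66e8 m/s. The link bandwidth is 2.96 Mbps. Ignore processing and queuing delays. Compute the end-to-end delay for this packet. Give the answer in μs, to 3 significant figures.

128 μs

L = 40 × 8 = 320 bits.
Transmission delay = L/R = 320 / 2960000 = 108.108 μs.
Propagation delay = d/s = 3300 m / 166000000 m/s = 19.8795 μs.
Total = 128 μs.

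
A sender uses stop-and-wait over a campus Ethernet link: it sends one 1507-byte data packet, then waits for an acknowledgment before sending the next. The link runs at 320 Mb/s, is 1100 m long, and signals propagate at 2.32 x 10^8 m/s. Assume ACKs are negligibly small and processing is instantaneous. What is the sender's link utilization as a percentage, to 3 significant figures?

t_tx = L/R = 12056/320000000 = 3.7675e-05 s.
t_prop = 1100/2.32e+08 = 4.74138e-06 s; RTT = 9.48276e-06 s.
Cycle = t_tx + RTT = 4.71578e-05 s.
Utilization = t_tx / cycle = 3.7675e-05/4.71578e-05 = 79.9 %.

79.9 %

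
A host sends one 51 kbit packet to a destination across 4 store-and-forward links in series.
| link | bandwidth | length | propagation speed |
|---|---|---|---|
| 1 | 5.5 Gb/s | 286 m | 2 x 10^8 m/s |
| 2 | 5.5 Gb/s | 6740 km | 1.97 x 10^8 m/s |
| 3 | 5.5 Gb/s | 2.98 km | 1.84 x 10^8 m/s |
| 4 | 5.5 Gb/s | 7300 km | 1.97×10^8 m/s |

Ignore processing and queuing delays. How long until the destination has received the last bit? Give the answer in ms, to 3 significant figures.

L = 51000 bits.
Transmission delay per hop = L/R = 51000/5500000000 = 0.00927273 ms; 4 hops → 0.0370909 ms.
Propagation delays (d/s per hop): 0.00143, 34.2132, 0.0161957, 37.0558 ms; sum = 71.2867 ms.
End-to-end = 71.3 ms.

71.3 ms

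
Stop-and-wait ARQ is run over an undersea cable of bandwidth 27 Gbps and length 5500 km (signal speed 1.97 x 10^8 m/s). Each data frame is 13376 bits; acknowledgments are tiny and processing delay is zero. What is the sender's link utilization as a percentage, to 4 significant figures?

t_tx = L/R = 13376/27000000000 = 4.95407e-07 s.
t_prop = 5500000/197000000 = 0.0279188 s; RTT = 0.0558376 s.
Cycle = t_tx + RTT = 0.0558381 s.
Utilization = t_tx / cycle = 4.95407e-07/0.0558381 = 0.0008872 %.

0.0008872 %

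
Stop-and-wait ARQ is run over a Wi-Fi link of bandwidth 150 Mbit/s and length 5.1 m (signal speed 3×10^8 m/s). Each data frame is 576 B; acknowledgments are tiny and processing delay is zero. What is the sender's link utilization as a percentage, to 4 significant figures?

99.89 %

t_tx = L/R = 4608/150000000 = 3.072e-05 s.
t_prop = 5.1/300000000 = 1.7e-08 s; RTT = 3.4e-08 s.
Cycle = t_tx + RTT = 3.0754e-05 s.
Utilization = t_tx / cycle = 3.072e-05/3.0754e-05 = 99.89 %.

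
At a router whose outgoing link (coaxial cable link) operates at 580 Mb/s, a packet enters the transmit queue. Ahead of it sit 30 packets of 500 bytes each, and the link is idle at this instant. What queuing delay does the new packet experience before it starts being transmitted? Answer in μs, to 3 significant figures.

207 μs

Each queued packet: L/R = 4000/580000000 = 6.89655 μs.
30 queued → 206.897 μs.
Queuing delay = 207 μs.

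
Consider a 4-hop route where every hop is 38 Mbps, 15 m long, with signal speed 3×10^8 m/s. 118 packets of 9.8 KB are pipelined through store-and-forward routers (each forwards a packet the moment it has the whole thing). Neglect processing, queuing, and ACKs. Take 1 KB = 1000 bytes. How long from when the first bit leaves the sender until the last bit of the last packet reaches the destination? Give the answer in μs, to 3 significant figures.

Per-hop transmission t_tx = L/R = 78400/38000000 = 2063.16 μs.
Per-hop propagation t_prop = 15/300000000 = 0.05 μs.
Pipeline fill: first packet needs 4·t_tx to clear all hops; remaining 117 packets each add one t_tx.
Total = (4+118-1)·t_tx + 4·t_prop = 121·2063.16 + 4·0.05 = 250000 μs.

250000 μs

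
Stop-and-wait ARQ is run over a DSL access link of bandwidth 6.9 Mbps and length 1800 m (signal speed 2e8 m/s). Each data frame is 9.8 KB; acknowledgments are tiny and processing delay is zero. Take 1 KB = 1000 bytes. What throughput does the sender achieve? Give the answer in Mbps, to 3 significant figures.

t_tx = L/R = 78400/6900000 = 0.0113623 s.
t_prop = 1800/200000000 = 9e-06 s; RTT = 1.8e-05 s.
Cycle = t_tx + RTT = 0.0113803 s.
Throughput = L / cycle = 78400 / 0.0113803 = 6.89 Mbps.

6.89 Mbps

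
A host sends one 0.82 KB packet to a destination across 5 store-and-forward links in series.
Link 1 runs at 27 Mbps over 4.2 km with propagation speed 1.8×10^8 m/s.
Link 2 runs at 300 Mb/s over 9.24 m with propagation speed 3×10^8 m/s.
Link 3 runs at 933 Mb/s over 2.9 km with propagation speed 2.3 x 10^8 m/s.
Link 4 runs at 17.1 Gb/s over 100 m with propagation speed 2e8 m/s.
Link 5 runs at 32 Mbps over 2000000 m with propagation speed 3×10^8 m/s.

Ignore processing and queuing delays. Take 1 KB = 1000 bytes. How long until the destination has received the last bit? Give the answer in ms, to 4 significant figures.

L = 6560 bits.
Transmission delays (L/R per hop): 0.242963, 0.0218667, 0.00703108, 0.000383626, 0.205 ms; sum = 0.477244 ms.
Propagation delays (d/s per hop): 0.0233333, 3.08e-05, 0.0126087, 0.0005, 6.66667 ms; sum = 6.70314 ms.
End-to-end = 7.180 ms.

7.180 ms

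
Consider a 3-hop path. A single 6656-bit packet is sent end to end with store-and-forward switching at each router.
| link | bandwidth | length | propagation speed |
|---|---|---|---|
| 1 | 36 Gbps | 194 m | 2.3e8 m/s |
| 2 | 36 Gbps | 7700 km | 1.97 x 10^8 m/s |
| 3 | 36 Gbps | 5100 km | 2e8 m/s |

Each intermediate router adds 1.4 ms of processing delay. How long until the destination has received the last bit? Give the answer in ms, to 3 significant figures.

Transmission delay per hop = L/R = 6656/36000000000 = 0.000184889 ms; 3 hops → 0.000554667 ms.
Propagation delays (d/s per hop): 0.000843478, 39.0863, 25.5 ms; sum = 64.5871 ms.
Processing at 2 router(s): 2 × 1.4 ms = 2.8 ms.
End-to-end = 67.4 ms.

67.4 ms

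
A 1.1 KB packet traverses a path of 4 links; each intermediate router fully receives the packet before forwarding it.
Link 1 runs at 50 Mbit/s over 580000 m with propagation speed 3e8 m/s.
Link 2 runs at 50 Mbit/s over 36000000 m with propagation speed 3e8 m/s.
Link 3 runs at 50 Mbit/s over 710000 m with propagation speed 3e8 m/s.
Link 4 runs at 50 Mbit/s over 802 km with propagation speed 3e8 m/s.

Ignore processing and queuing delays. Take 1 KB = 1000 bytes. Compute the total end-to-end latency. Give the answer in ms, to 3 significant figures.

128 ms

L = 8800 bits.
Transmission delay per hop = L/R = 8800/50000000 = 0.176 ms; 4 hops → 0.704 ms.
Propagation delays (d/s per hop): 1.93333, 120, 2.36667, 2.67333 ms; sum = 126.973 ms.
End-to-end = 128 ms.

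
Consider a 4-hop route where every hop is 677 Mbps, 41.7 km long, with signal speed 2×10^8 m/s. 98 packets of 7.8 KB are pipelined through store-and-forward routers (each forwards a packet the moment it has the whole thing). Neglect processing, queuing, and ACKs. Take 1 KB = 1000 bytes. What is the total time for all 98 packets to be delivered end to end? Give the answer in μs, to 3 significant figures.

10100 μs

Per-hop transmission t_tx = L/R = 62400/677000000 = 92.1713 μs.
Per-hop propagation t_prop = 41700/200000000 = 208.5 μs.
Pipeline fill: first packet needs 4·t_tx to clear all hops; remaining 97 packets each add one t_tx.
Total = (4+98-1)·t_tx + 4·t_prop = 101·92.1713 + 4·208.5 = 10100 μs.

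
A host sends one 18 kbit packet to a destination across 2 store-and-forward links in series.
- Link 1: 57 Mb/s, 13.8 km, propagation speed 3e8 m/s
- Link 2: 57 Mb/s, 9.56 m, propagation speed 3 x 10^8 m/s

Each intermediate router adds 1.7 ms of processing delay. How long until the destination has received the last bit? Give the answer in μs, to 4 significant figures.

L = 18000 bits.
Transmission delay per hop = L/R = 18000/57000000 = 315.789 μs; 2 hops → 631.579 μs.
Propagation delays (d/s per hop): 46, 0.0318667 μs; sum = 46.0319 μs.
Processing at 1 router(s): 1 × 1.7 ms = 1700 μs.
End-to-end = 2378 μs.

2378 μs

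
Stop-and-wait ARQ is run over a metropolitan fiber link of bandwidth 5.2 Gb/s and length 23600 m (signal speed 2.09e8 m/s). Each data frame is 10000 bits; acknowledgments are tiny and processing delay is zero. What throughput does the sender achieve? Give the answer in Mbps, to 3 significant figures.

43.9 Mbps

t_tx = L/R = 10000/5200000000 = 1.92308e-06 s.
t_prop = 23600/209000000 = 0.000112919 s; RTT = 0.000225837 s.
Cycle = t_tx + RTT = 0.00022776 s.
Throughput = L / cycle = 10000 / 0.00022776 = 43.9 Mbps.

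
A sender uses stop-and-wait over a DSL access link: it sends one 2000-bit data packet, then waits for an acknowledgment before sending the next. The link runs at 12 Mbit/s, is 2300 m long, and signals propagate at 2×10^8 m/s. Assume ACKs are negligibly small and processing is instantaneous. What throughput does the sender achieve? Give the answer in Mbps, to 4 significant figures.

10.54 Mbps

t_tx = L/R = 2000/12000000 = 0.000166667 s.
t_prop = 2300/200000000 = 1.15e-05 s; RTT = 2.3e-05 s.
Cycle = t_tx + RTT = 0.000189667 s.
Throughput = L / cycle = 2000 / 0.000189667 = 10.54 Mbps.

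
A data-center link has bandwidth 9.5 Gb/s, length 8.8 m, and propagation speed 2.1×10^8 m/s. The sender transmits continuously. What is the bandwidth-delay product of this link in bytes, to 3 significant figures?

Propagation delay = 8.8 / 210000000 = 4.19048e-08 s.
BDP = R × t_prop = 9500000000 × 4.19048e-08 = 398.095 bits.
In bytes: 398.095/8 = 49.8 bytes.

49.8 bytes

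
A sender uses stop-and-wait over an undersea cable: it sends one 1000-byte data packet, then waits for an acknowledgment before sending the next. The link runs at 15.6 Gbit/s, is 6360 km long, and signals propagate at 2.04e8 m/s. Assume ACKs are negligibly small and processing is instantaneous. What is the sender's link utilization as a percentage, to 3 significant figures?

0.000822 %

t_tx = L/R = 8000/15600000000 = 5.12821e-07 s.
t_prop = 6360000/204000000 = 0.0311765 s; RTT = 0.0623529 s.
Cycle = t_tx + RTT = 0.0623535 s.
Utilization = t_tx / cycle = 5.12821e-07/0.0623535 = 0.000822 %.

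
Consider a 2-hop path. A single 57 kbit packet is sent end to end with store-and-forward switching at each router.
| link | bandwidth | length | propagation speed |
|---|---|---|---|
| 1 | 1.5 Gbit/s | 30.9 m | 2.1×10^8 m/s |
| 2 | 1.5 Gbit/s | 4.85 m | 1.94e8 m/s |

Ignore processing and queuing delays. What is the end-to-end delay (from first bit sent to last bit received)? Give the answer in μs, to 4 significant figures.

76.17 μs

L = 57000 bits.
Transmission delay per hop = L/R = 57000/1500000000 = 38 μs; 2 hops → 76 μs.
Propagation delays (d/s per hop): 0.147143, 0.025 μs; sum = 0.172143 μs.
End-to-end = 76.17 μs.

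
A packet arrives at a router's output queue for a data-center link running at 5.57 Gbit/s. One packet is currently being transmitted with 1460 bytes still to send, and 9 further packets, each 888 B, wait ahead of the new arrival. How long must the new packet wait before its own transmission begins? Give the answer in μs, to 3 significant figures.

Each queued packet: L/R = 7104/5570000000 = 1.2754 μs.
9 queued → 11.4786 μs.
Plus remaining 11680 bits of current packet: 2.09695 μs.
Queuing delay = 13.6 μs.

13.6 μs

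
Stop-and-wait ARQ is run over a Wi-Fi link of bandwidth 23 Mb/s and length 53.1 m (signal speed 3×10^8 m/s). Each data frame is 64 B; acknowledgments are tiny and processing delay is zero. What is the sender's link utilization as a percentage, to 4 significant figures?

t_tx = L/R = 512/23000000 = 2.22609e-05 s.
t_prop = 53.1/300000000 = 1.77e-07 s; RTT = 3.54e-07 s.
Cycle = t_tx + RTT = 2.26149e-05 s.
Utilization = t_tx / cycle = 2.22609e-05/2.26149e-05 = 98.43 %.

98.43 %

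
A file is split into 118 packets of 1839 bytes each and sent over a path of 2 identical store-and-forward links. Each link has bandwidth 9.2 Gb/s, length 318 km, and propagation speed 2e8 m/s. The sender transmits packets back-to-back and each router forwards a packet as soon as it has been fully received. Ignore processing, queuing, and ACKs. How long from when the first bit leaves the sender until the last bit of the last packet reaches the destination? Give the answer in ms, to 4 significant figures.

Per-hop transmission t_tx = L/R = 14712/9200000000 = 0.00159913 ms.
Per-hop propagation t_prop = 318000/200000000 = 1.59 ms.
Pipeline fill: first packet needs 2·t_tx to clear all hops; remaining 117 packets each add one t_tx.
Total = (2+118-1)·t_tx + 2·t_prop = 119·0.00159913 + 2·1.59 = 3.370 ms.

3.370 ms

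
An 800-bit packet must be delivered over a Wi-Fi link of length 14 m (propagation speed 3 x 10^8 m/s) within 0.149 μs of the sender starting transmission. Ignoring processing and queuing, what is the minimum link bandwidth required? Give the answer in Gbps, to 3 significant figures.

7.82 Gbps

Propagation delay = 14 / 300000000 = 0.0466667 μs.
Transmission budget = 0.149 − 0.0466667 = 0.102333 μs.
R ≥ L / t_tx = 800 bits / 1.02333e-07 s = 7.82 Gbps.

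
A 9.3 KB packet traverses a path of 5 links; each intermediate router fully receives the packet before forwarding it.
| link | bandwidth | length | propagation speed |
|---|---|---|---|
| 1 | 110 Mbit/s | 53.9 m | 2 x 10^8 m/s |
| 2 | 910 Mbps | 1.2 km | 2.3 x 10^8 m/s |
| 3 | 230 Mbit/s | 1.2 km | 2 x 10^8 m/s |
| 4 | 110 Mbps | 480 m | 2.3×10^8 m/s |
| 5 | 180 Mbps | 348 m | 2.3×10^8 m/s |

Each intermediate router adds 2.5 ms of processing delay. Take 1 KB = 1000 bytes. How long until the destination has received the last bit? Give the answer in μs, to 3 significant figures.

12200 μs

L = 74400 bits.
Transmission delays (L/R per hop): 676.364, 81.7582, 323.478, 676.364, 413.333 μs; sum = 2171.3 μs.
Propagation delays (d/s per hop): 0.2695, 5.21739, 6, 2.08696, 1.51304 μs; sum = 15.0869 μs.
Processing at 4 router(s): 4 × 2.5 ms = 10000 μs.
End-to-end = 12200 μs.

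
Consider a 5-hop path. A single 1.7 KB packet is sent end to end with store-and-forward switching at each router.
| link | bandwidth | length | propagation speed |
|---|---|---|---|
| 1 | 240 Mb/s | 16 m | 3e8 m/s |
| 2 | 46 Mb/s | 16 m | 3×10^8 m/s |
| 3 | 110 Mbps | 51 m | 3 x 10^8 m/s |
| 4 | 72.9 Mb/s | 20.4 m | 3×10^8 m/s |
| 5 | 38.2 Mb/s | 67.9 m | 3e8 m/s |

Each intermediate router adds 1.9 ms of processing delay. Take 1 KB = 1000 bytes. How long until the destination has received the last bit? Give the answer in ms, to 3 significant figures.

8.62 ms

L = 13600 bits.
Transmission delays (L/R per hop): 0.0566667, 0.295652, 0.123636, 0.186557, 0.356021 ms; sum = 1.01853 ms.
Propagation delays (d/s per hop): 5.33333e-05, 5.33333e-05, 0.00017, 6.8e-05, 0.000226333 ms; sum = 0.000571 ms.
Processing at 4 router(s): 4 × 1.9 ms = 7.6 ms.
End-to-end = 8.62 ms.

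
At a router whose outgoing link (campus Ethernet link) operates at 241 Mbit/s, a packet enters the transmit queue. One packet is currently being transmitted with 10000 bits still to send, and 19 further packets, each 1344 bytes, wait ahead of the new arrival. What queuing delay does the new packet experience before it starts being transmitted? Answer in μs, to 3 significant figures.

889 μs

Each queued packet: L/R = 10752/241000000 = 44.6141 μs.
19 queued → 847.668 μs.
Plus remaining 10000 bits of current packet: 41.4938 μs.
Queuing delay = 889 μs.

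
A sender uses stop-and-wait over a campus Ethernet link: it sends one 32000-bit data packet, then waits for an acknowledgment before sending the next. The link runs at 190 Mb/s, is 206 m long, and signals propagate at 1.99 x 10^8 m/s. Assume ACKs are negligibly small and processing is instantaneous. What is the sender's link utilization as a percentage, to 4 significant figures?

98.79 %

t_tx = L/R = 32000/190000000 = 0.000168421 s.
t_prop = 206/199000000 = 1.03518e-06 s; RTT = 2.07035e-06 s.
Cycle = t_tx + RTT = 0.000170491 s.
Utilization = t_tx / cycle = 0.000168421/0.000170491 = 98.79 %.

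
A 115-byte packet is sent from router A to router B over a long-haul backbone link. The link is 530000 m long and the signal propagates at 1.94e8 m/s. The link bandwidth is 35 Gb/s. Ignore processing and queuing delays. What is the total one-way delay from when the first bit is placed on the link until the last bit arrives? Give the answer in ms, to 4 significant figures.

2.732 ms

L = 115 × 8 = 920 bits.
Transmission delay = L/R = 920 / 35000000000 = 2.62857e-05 ms.
Propagation delay = d/s = 530000 m / 194000000 m/s = 2.73196 ms.
Total = 2.732 ms.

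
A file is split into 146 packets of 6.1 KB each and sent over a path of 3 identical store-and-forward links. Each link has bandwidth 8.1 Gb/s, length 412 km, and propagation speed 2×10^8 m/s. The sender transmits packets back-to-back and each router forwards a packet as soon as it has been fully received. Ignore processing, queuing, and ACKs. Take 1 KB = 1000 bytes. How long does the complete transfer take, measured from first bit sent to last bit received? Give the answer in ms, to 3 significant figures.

Per-hop transmission t_tx = L/R = 48800/8100000000 = 0.00602469 ms.
Per-hop propagation t_prop = 412000/200000000 = 2.06 ms.
Pipeline fill: first packet needs 3·t_tx to clear all hops; remaining 145 packets each add one t_tx.
Total = (3+146-1)·t_tx + 3·t_prop = 148·0.00602469 + 3·2.06 = 7.07 ms.

7.07 ms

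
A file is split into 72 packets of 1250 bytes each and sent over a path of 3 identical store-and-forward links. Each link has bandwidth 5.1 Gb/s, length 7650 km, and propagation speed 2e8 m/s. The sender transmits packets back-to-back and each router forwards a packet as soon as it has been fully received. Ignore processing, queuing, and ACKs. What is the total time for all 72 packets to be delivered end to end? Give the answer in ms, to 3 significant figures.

Per-hop transmission t_tx = L/R = 10000/5100000000 = 0.00196078 ms.
Per-hop propagation t_prop = 7650000/200000000 = 38.25 ms.
Pipeline fill: first packet needs 3·t_tx to clear all hops; remaining 71 packets each add one t_tx.
Total = (3+72-1)·t_tx + 3·t_prop = 74·0.00196078 + 3·38.25 = 115 ms.

115 ms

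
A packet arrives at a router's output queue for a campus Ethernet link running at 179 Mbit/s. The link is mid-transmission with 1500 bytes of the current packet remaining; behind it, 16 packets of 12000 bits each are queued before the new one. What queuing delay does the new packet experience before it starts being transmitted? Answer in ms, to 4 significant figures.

Each queued packet: L/R = 12000/179000000 = 0.0670391 ms.
16 queued → 1.07263 ms.
Plus remaining 12000 bits of current packet: 0.0670391 ms.
Queuing delay = 1.140 ms.

1.140 ms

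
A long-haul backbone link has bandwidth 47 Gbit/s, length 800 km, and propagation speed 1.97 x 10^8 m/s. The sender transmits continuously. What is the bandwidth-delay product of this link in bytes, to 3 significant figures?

23900000 bytes

Propagation delay = 800000 / 197000000 = 0.00406091 s.
BDP = R × t_prop = 47000000000 × 0.00406091 = 190863000 bits.
In bytes: 190863000/8 = 23900000 bytes.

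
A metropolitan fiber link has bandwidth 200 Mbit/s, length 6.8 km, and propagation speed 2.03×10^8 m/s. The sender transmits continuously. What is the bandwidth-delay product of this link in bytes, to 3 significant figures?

Propagation delay = 6800 / 2.03e+08 = 3.34975e-05 s.
BDP = R × t_prop = 200000000 × 3.34975e-05 = 6699.51 bits.
In bytes: 6699.51/8 = 837 bytes.

837 bytes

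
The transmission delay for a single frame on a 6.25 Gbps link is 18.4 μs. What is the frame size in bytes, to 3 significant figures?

14400 bytes

L = R × t_tx = 6250000000 b/s × 1.84e-05 s = 115000 bits.
In bytes: 115000 / 8 = 14400 bytes.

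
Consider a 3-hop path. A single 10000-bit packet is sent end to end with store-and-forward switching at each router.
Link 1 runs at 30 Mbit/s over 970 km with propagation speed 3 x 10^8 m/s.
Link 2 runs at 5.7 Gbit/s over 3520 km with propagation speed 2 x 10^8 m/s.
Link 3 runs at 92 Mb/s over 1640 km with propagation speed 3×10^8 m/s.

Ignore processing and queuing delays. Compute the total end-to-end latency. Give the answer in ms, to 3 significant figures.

Transmission delays (L/R per hop): 0.333333, 0.00175439, 0.108696 ms; sum = 0.443783 ms.
Propagation delays (d/s per hop): 3.23333, 17.6, 5.46667 ms; sum = 26.3 ms.
End-to-end = 26.7 ms.

26.7 ms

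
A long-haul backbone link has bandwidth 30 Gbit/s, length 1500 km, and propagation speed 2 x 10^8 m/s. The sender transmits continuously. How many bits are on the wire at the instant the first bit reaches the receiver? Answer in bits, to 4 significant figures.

Propagation delay = 1500000 / 200000000 = 0.0075 s.
BDP = R × t_prop = 30000000000 × 0.0075 = 225000000 bits.

225000000 bits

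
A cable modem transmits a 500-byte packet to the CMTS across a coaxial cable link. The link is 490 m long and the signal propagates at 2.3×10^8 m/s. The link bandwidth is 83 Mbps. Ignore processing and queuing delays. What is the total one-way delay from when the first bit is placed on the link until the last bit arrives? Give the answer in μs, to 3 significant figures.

50.3 μs

L = 500 × 8 = 4000 bits.
Transmission delay = L/R = 4000 / 83000000 = 48.1928 μs.
Propagation delay = d/s = 490 m / 2.3e+08 m/s = 2.13043 μs.
Total = 50.3 μs.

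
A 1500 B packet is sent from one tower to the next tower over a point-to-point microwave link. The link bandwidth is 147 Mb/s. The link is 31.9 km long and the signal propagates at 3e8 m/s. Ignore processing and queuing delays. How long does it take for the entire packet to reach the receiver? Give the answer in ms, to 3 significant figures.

L = 1500 × 8 = 12000 bits.
Transmission delay = L/R = 12000 / 147000000 = 0.0816327 ms.
Propagation delay = d/s = 31900 m / 300000000 m/s = 0.106333 ms.
Total = 0.188 ms.

0.188 ms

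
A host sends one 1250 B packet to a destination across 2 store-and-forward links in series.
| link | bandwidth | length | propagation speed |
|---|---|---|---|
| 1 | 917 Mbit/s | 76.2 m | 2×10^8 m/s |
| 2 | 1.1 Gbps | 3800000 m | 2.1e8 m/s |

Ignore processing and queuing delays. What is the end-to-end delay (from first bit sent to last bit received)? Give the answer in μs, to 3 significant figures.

18100 μs

L = 1250 × 8 = 10000 bits.
Transmission delays (L/R per hop): 10.9051, 9.09091 μs; sum = 19.996 μs.
Propagation delays (d/s per hop): 0.381, 18095.2 μs; sum = 18095.6 μs.
End-to-end = 18100 μs.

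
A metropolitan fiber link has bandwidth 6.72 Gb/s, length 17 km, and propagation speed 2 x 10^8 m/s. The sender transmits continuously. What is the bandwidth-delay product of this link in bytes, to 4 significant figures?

Propagation delay = 17000 / 200000000 = 8.5e-05 s.
BDP = R × t_prop = 6720000000 × 8.5e-05 = 571200 bits.
In bytes: 571200/8 = 71400 bytes.

71400 bytes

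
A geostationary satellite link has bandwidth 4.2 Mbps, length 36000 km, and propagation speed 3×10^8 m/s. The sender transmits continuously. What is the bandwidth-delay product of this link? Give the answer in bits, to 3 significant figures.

504000 bits

Propagation delay = 36000000 / 300000000 = 0.12 s.
BDP = R × t_prop = 4200000 × 0.12 = 504000 bits.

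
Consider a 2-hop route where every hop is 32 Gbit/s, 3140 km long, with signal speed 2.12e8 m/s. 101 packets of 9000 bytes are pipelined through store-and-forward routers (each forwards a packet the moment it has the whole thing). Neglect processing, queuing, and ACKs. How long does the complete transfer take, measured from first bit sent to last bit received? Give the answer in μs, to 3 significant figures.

Per-hop transmission t_tx = L/R = 72000/32000000000 = 2.25 μs.
Per-hop propagation t_prop = 3140000/212000000 = 14811.3 μs.
Pipeline fill: first packet needs 2·t_tx to clear all hops; remaining 100 packets each add one t_tx.
Total = (2+101-1)·t_tx + 2·t_prop = 102·2.25 + 2·14811.3 = 29900 μs.

29900 μs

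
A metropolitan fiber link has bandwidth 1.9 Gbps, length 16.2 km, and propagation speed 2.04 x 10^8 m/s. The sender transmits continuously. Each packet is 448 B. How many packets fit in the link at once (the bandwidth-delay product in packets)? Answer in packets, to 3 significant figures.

Propagation delay = 16200 / 204000000 = 7.94118e-05 s.
BDP = R × t_prop = 1900000000 × 7.94118e-05 = 150882 bits.
In packets of 3584 bits: 42.1 packets.

42.1 packets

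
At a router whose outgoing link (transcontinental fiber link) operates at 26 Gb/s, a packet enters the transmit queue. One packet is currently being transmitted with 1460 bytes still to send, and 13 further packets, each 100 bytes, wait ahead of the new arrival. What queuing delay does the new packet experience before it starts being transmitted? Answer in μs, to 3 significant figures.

0.849 μs

Each queued packet: L/R = 800/26000000000 = 0.0307692 μs.
13 queued → 0.4 μs.
Plus remaining 11680 bits of current packet: 0.449231 μs.
Queuing delay = 0.849 μs.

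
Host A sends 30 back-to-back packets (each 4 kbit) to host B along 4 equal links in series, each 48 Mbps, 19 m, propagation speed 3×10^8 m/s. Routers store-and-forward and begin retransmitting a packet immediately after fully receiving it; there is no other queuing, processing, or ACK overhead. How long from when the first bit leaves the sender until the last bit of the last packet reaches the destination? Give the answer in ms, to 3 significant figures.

Per-hop transmission t_tx = L/R = 4000/48000000 = 0.0833333 ms.
Per-hop propagation t_prop = 19/300000000 = 6.33333e-05 ms.
Pipeline fill: first packet needs 4·t_tx to clear all hops; remaining 29 packets each add one t_tx.
Total = (4+30-1)·t_tx + 4·t_prop = 33·0.0833333 + 4·6.33333e-05 = 2.75 ms.

2.75 ms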